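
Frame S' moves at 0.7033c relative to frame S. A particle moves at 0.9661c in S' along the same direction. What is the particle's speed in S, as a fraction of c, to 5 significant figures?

u ≈ 0.99401c

Relativistic velocity addition: u = (u' + v)/(1 + u'v/c²)
= (0.9661 + 0.7033)/(1 + 0.9661×0.7033) = 1.6694/1.679458 = 0.99401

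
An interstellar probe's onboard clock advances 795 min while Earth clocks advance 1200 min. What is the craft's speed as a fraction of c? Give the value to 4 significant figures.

β ≈ 0.7491

γ = Δt/τ₀ = 1200/795 = 1.50943
β = √(1 − 1/γ²) = √(1 − 1/1.50943²) = 0.7491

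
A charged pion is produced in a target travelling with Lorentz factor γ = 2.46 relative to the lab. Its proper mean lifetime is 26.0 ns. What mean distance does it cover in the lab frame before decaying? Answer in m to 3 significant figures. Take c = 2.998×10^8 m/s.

d ≈ 17.5 m

β = √(1 − 1/γ²) = √(1 − 1/2.46²) = 0.91365
Dilated lifetime: Δt = γτ₀ = 2.46 × 26.0 ns = 63.960 ns
d = vΔt = 0.91365c × 63.960 ns = 2.7391×10^8 m/s × 6.3960×10^-8 s = 17.5 m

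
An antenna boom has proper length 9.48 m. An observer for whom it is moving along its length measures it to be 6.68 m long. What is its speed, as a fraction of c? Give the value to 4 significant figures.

γ = L₀/L = 9.48/6.68 = 1.41916
β = √(1 − 1/γ²) = 0.7096

β ≈ 0.7096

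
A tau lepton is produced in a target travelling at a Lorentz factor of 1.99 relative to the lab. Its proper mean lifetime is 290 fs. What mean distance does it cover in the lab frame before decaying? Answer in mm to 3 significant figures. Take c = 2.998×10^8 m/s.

d ≈ 0.150 mm

β = √(1 − 1/γ²) = √(1 − 1/1.99²) = 0.86457
Dilated lifetime: Δt = γτ₀ = 1.99 × 290 fs = 577.10 fs
d = vΔt = 0.86457c × 577.10 fs = 2.5920×10^8 m/s × 5.7710×10^-13 s = 0.150 mm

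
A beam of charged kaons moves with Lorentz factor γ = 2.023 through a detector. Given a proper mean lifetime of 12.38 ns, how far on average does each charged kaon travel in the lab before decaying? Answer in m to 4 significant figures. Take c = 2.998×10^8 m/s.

β = √(1 − 1/γ²) = √(1 − 1/2.023²) = 0.869283
Dilated lifetime: Δt = γτ₀ = 2.023 × 12.38 ns = 25.0447 ns
d = vΔt = 0.869283c × 25.0447 ns = 2.60611×10^8 m/s × 2.50447×10^-8 s = 6.527 m

d ≈ 6.527 m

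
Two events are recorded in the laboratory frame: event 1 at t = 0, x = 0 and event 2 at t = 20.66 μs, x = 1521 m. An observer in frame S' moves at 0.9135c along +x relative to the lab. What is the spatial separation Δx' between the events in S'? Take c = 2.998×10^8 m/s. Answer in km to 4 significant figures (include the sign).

Δx' ≈ -10.17 km

γ = 1/√(1 − 0.9135²) = 2.45798
Δx' = γ(Δx − vΔt) = 2.45798 × (1521 m − 0.9135×(2.998×10^8 m/s)×20.66×10^-6 s)
= 2.45798 × (-4137.10 m) = -10.17 km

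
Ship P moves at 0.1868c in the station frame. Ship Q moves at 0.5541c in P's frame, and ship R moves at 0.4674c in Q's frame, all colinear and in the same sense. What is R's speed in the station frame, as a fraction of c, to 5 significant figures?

u ≈ 0.86679c

Compose boost 2: (0.5541 + 0.1868)/(1 + 0.5541×0.1868) = 0.74090/1.103506 = 0.6714056
Compose boost 3: (0.4674 + 0.6714056)/(1 + 0.4674×0.6714056) = 1.138806/1.313815 = 0.86679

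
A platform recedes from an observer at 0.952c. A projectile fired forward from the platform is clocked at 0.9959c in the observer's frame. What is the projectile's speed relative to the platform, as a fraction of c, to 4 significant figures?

u' ≈ 0.8458c

Inverse velocity addition: u' = (u − v)/(1 − uv/c²)
= (0.9959 − 0.952)/(1 − 0.9959×0.952) = 0.04390/0.0519032 = 0.8458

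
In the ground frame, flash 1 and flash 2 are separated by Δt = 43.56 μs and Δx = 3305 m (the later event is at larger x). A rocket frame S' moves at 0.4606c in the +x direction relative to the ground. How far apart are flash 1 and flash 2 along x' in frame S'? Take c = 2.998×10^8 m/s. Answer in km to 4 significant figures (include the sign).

γ = 1/√(1 − 0.4606²) = 1.12662
Δx' = γ(Δx − vΔt) = 1.12662 × (3305 m − 0.4606×(2.998×10^8 m/s)×43.56×10^-6 s)
= 1.12662 × (-2710.11 m) = -3.053 km

Δx' ≈ -3.053 km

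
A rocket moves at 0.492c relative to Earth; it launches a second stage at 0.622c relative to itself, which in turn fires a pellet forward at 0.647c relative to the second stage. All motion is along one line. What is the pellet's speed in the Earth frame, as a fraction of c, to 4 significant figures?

Compose boost 2: (0.622 + 0.492)/(1 + 0.622×0.492) = 1.114/1.30602 = 0.852971
Compose boost 3: (0.647 + 0.852971)/(1 + 0.647×0.852971) = 1.49997/1.55187 = 0.9666

u ≈ 0.9666c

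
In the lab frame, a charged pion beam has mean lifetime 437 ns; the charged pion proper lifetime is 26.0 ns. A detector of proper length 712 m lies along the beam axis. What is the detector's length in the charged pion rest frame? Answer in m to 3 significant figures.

Time dilation ⇒ γ = Δt/τ₀ = 437/26.0 = 16.808
Length contraction: L = L₀/γ = 712/16.808 = 42.4 m

L ≈ 42.4 m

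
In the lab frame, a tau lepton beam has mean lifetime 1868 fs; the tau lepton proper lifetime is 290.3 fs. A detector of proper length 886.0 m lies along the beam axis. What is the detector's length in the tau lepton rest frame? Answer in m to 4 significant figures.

L ≈ 137.7 m

Time dilation ⇒ γ = Δt/τ₀ = 1868/290.3 = 6.43472
Length contraction: L = L₀/γ = 886.0/6.43472 = 137.7 m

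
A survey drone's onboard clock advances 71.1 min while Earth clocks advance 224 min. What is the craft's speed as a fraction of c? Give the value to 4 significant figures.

γ = Δt/τ₀ = 224/71.1 = 3.15049
β = √(1 − 1/γ²) = √(1 − 1/3.15049²) = 0.9483

β ≈ 0.9483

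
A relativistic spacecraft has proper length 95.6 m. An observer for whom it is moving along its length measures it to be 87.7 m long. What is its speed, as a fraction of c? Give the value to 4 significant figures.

β ≈ 0.3980

γ = L₀/L = 95.6/87.7 = 1.09008
β = √(1 − 1/γ²) = 0.3980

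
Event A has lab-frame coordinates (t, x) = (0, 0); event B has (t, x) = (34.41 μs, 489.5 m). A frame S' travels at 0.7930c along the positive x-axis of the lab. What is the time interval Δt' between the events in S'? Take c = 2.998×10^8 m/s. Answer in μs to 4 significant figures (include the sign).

Δt' ≈ 54.36 μs

γ = 1/√(1 − 0.7930²) = 1.64144
Δt' = γ(Δt − vΔx/c²) = 1.64144 × (34.41 μs − 0.7930×489.5 m / (2.998×10^8 m/s))
= 1.64144 × (33.1152 μs) = 54.36 μs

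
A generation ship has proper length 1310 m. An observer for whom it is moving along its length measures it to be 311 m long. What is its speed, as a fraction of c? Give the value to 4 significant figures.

β ≈ 0.9714

γ = L₀/L = 1310/311 = 4.21222
β = √(1 − 1/γ²) = 0.9714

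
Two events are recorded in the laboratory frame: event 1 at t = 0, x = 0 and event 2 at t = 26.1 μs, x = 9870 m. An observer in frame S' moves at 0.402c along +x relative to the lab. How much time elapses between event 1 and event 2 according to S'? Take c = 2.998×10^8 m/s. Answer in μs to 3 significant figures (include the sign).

Δt' ≈ 14.1 μs

γ = 1/√(1 − 0.402²) = 1.0921
Δt' = γ(Δt − vΔx/c²) = 1.0921 × (26.1 μs − 0.402×9870 m / (2.998×10^8 m/s))
= 1.0921 × (12.865 μs) = 14.1 μs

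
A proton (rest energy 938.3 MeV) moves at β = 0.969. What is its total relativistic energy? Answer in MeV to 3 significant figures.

E ≈ 3800 MeV

γ = 1/√(1 − 0.969²) = 4.0476
E = γm₀c² = 4.0476 × 938.3 MeV = 3800 MeV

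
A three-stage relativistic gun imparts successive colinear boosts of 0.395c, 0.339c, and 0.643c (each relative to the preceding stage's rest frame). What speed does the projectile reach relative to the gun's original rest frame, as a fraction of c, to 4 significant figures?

u ≈ 0.9111c

Compose boost 2: (0.339 + 0.395)/(1 + 0.339×0.395) = 0.7340/1.13390 = 0.647321
Compose boost 3: (0.643 + 0.647321)/(1 + 0.643×0.647321) = 1.29032/1.41623 = 0.9111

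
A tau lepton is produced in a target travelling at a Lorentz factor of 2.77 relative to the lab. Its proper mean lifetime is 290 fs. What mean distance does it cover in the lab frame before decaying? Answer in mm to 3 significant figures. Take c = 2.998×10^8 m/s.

β = √(1 − 1/γ²) = √(1 − 1/2.77²) = 0.93256
Dilated lifetime: Δt = γτ₀ = 2.77 × 290 fs = 803.30 fs
d = vΔt = 0.93256c × 803.30 fs = 2.7958×10^8 m/s × 8.0330×10^-13 s = 0.225 mm

d ≈ 0.225 mm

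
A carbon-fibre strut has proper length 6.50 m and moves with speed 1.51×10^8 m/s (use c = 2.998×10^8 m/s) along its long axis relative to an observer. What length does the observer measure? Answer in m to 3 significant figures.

L ≈ 5.62 m

β = v/c = 1.51×10^8 / 2.998×10^8 = 0.50367
γ = 1/√(1 − 0.50367²) = 1.1575
Length contraction: L = L₀/γ = 6.50/1.1575 = 5.62 m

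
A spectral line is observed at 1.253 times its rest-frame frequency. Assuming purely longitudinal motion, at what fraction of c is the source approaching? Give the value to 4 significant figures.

f_obs/f_src = √((1+β)/(1−β)) = 1.253  ⇒  (1+β)/(1−β) = 1.57001
β = |1 − D²|/(1 + D²) = |1 − 1.57001|/(1 + 1.57001) = 0.2218

β ≈ 0.2218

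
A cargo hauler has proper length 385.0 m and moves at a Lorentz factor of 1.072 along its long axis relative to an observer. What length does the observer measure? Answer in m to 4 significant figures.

L ≈ 359.1 m

γ = 1.072 (given)
Length contraction: L = L₀/γ = 385.0/1.072 = 359.1 m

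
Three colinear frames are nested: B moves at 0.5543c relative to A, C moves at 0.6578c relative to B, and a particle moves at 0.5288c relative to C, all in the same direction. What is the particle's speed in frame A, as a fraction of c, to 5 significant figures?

Compose boost 2: (0.6578 + 0.5543)/(1 + 0.6578×0.5543) = 1.2121/1.364619 = 0.8882336
Compose boost 3: (0.5288 + 0.8882336)/(1 + 0.5288×0.8882336) = 1.417034/1.469698 = 0.96417

u ≈ 0.96417c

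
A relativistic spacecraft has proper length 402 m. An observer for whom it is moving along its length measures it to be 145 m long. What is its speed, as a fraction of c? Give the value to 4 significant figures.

γ = L₀/L = 402/145 = 2.77241
β = √(1 − 1/γ²) = 0.9327

β ≈ 0.9327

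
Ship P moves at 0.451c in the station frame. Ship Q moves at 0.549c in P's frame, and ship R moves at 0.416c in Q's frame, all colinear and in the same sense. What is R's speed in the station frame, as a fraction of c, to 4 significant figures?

Compose boost 2: (0.549 + 0.451)/(1 + 0.549×0.451) = 1.000/1.24760 = 0.801540
Compose boost 3: (0.416 + 0.801540)/(1 + 0.416×0.801540) = 1.21754/1.33344 = 0.9131

u ≈ 0.9131c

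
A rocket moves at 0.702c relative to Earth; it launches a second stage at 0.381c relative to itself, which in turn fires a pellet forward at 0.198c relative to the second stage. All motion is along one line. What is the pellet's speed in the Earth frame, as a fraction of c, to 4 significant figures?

u ≈ 0.9002c

Compose boost 2: (0.381 + 0.702)/(1 + 0.381×0.702) = 1.083/1.26746 = 0.854463
Compose boost 3: (0.198 + 0.854463)/(1 + 0.198×0.854463) = 1.05246/1.16918 = 0.9002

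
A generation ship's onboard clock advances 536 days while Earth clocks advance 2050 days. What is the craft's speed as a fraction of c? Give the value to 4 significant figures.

β ≈ 0.9652

γ = Δt/τ₀ = 2050/536 = 3.82463
β = √(1 − 1/γ²) = √(1 − 1/3.82463²) = 0.9652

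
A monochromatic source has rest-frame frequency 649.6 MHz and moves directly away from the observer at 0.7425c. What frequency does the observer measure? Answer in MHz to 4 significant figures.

Relativistic Doppler: f_obs = f_src √((1−β)/(1+β))
= 649.6 × √(0.257500/1.74250) = 649.6 × 0.384417 = 249.7 MHz

f_obs ≈ 249.7 MHz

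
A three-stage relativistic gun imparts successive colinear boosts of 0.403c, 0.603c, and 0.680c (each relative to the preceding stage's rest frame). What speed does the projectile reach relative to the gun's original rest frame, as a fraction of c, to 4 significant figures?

Compose boost 2: (0.603 + 0.403)/(1 + 0.603×0.403) = 1.006/1.24301 = 0.809326
Compose boost 3: (0.680 + 0.809326)/(1 + 0.680×0.809326) = 1.48933/1.55034 = 0.9606

u ≈ 0.9606c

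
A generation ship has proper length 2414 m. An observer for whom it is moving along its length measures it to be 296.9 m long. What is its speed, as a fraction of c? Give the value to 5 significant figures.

γ = L₀/L = 2414/296.9 = 8.130684
β = √(1 − 1/γ²) = 0.99241

β ≈ 0.99241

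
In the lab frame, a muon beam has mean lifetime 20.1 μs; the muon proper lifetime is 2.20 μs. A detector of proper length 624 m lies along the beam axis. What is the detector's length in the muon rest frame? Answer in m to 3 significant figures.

Time dilation ⇒ γ = Δt/τ₀ = 20.1/2.20 = 9.1364
Length contraction: L = L₀/γ = 624/9.1364 = 68.3 m

L ≈ 68.3 m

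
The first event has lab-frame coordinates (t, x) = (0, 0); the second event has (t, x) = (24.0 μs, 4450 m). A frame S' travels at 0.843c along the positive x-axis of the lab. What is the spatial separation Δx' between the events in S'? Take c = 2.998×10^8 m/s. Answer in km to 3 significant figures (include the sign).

γ = 1/√(1 − 0.843²) = 1.8590
Δx' = γ(Δx − vΔt) = 1.8590 × (4450 m − 0.843×(2.998×10^8 m/s)×24.0×10^-6 s)
= 1.8590 × (-1615.6 m) = -3.00 km

Δx' ≈ -3.00 km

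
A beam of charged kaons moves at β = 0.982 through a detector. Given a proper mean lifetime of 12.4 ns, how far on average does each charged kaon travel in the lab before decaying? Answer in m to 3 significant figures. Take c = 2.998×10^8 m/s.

d ≈ 19.3 m

γ = 1/√(1 − 0.982²) = 5.2943
Dilated lifetime: Δt = γτ₀ = 5.2943 × 12.4 ns = 65.650 ns
d = vΔt = 0.982c × 65.650 ns = 2.9440×10^8 m/s × 6.5650×10^-8 s = 19.3 m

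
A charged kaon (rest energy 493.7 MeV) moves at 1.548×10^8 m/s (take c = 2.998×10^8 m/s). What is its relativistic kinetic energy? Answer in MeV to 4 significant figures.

K ≈ 82.80 MeV

β = v/c = 1.548×10^8 / 2.998×10^8 = 0.516344
γ = 1/√(1 − 0.516344²) = 1.16770
K = (γ − 1)m₀c² = (1.16770 − 1) × 493.7 MeV = 0.167704 × 493.7 MeV = 82.80 MeV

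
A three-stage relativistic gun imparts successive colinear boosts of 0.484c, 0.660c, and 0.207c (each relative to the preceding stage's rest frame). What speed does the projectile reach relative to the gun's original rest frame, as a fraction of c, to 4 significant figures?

u ≈ 0.9106c

Compose boost 2: (0.660 + 0.484)/(1 + 0.660×0.484) = 1.144/1.31944 = 0.867034
Compose boost 3: (0.207 + 0.867034)/(1 + 0.207×0.867034) = 1.07403/1.17948 = 0.9106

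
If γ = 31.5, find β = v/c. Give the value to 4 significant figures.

β ≈ 0.9995

β = √(1 − 1/γ²) = √(1 − 1/31.5²) = √(0.998992) = 0.9995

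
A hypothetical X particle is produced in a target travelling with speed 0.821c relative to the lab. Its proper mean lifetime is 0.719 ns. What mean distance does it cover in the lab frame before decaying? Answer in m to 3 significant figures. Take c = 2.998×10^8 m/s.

d ≈ 0.310 m

γ = 1/√(1 − 0.821²) = 1.7515
Dilated lifetime: Δt = γτ₀ = 1.7515 × 0.719 ns = 1.2594 ns
d = vΔt = 0.821c × 1.2594 ns = 2.4614×10^8 m/s × 1.2594×10^-9 s = 0.310 m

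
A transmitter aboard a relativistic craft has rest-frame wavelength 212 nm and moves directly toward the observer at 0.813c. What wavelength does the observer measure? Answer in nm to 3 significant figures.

Relativistic Doppler: λ_obs = λ_src √((1−β)/(1+β))
= 212 × √(0.18700/1.8130) = 212 × 0.32116 = 68.1 nm

λ_obs ≈ 68.1 nm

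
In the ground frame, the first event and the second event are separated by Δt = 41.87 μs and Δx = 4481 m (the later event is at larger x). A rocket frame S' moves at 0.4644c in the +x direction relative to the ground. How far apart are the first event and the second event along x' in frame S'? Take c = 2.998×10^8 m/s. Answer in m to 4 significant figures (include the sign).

Δx' ≈ -1523 m

γ = 1/√(1 − 0.4644²) = 1.12915
Δx' = γ(Δx − vΔt) = 1.12915 × (4481 m − 0.4644×(2.998×10^8 m/s)×41.87×10^-6 s)
= 1.12915 × (-1348.44 m) = -1523 m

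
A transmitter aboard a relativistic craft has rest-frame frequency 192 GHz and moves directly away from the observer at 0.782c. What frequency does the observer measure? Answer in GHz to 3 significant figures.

f_obs ≈ 67.2 GHz

Relativistic Doppler: f_obs = f_src √((1−β)/(1+β))
= 192 × √(0.21800/1.7820) = 192 × 0.34976 = 67.2 GHz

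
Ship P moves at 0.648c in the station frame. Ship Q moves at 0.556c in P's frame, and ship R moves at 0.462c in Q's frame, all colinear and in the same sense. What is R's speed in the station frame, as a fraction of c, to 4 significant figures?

Compose boost 2: (0.556 + 0.648)/(1 + 0.556×0.648) = 1.204/1.36029 = 0.885107
Compose boost 3: (0.462 + 0.885107)/(1 + 0.462×0.885107) = 1.34711/1.40892 = 0.9561

u ≈ 0.9561c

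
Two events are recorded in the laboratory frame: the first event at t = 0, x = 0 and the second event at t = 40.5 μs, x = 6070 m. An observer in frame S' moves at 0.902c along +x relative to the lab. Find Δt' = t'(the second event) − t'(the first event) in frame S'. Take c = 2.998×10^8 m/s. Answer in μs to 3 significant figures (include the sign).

Δt' ≈ 51.5 μs

γ = 1/√(1 − 0.902²) = 2.3162
Δt' = γ(Δt − vΔx/c²) = 2.3162 × (40.5 μs − 0.902×6070 m / (2.998×10^8 m/s))
= 2.3162 × (22.237 μs) = 51.5 μs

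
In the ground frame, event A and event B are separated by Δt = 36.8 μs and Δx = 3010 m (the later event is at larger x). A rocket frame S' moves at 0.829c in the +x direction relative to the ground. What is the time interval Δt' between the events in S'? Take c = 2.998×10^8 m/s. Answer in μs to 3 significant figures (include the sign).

γ = 1/√(1 − 0.829²) = 1.7881
Δt' = γ(Δt − vΔx/c²) = 1.7881 × (36.8 μs − 0.829×3010 m / (2.998×10^8 m/s))
= 1.7881 × (28.477 μs) = 50.9 μs

Δt' ≈ 50.9 μs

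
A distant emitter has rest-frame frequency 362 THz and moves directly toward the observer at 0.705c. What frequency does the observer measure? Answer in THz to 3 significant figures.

f_obs ≈ 870 THz

Relativistic Doppler: f_obs = f_src √((1+β)/(1−β))
= 362 × √(1.7050/0.29500) = 362 × 2.4041 = 870 THz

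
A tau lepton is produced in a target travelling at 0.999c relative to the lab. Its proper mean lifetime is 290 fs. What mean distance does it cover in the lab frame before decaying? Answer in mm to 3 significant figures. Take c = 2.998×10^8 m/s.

γ = 1/√(1 − 0.999²) = 22.366
Dilated lifetime: Δt = γτ₀ = 22.366 × 290 fs = 6486.2 fs
d = vΔt = 0.999c × 6486.2 fs = 2.9950×10^8 m/s × 6.4862×10^-12 s = 1.94 mm

d ≈ 1.94 mm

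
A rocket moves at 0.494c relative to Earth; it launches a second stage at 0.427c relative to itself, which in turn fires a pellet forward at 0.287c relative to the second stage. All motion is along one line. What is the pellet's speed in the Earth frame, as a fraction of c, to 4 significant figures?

Compose boost 2: (0.427 + 0.494)/(1 + 0.427×0.494) = 0.9210/1.21094 = 0.760567
Compose boost 3: (0.287 + 0.760567)/(1 + 0.287×0.760567) = 1.04757/1.21828 = 0.8599

u ≈ 0.8599c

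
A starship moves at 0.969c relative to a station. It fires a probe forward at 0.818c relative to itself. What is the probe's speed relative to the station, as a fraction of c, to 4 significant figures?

u ≈ 0.9969c

Relativistic velocity addition: u = (u' + v)/(1 + u'v/c²)
= (0.818 + 0.969)/(1 + 0.818×0.969) = 1.787/1.79264 = 0.9969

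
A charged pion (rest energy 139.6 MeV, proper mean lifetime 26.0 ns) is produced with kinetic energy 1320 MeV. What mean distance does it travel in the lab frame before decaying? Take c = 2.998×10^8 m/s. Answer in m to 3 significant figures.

d ≈ 81.1 m

γ = 1 + K/(m₀c²) = 1 + 1320/139.6 = 10.456
β = √(1 − 1/γ²) = 0.99542
Dilated lifetime: γτ₀ = 10.456 × 26.0 ns = 271.85 ns
d = βc·γτ₀ = 0.99542 × (2.998×10^8 m/s) × 2.7185×10^-7 s = 81.1 m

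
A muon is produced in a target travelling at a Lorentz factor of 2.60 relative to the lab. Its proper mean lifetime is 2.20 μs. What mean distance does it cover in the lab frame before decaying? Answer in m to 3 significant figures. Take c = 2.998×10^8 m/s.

β = √(1 − 1/γ²) = √(1 − 1/2.60²) = 0.92308
Dilated lifetime: Δt = γτ₀ = 2.60 × 2.20 μs = 5.7200 μs
d = vΔt = 0.92308c × 5.7200 μs = 2.7674×10^8 m/s × 5.7200×10^-6 s = 1580 m

d ≈ 1580 m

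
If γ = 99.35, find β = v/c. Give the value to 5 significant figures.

β = √(1 − 1/γ²) = √(1 − 1/99.35²) = √(0.9998987) = 0.99995

β ≈ 0.99995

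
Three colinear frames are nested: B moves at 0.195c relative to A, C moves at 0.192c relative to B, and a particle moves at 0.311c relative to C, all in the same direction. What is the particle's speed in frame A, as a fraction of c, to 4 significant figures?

Compose boost 2: (0.192 + 0.195)/(1 + 0.192×0.195) = 0.3870/1.03744 = 0.373034
Compose boost 3: (0.311 + 0.373034)/(1 + 0.311×0.373034) = 0.684034/1.11601 = 0.6129

u ≈ 0.6129c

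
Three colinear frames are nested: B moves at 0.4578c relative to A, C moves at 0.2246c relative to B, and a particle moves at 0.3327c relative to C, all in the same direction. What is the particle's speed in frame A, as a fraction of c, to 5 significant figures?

Compose boost 2: (0.2246 + 0.4578)/(1 + 0.2246×0.4578) = 0.68240/1.102822 = 0.6187763
Compose boost 3: (0.3327 + 0.6187763)/(1 + 0.3327×0.6187763) = 0.9514763/1.205867 = 0.78904

u ≈ 0.78904c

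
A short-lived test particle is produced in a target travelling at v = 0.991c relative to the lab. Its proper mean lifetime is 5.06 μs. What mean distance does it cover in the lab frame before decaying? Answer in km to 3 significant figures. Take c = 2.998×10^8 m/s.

d ≈ 11.2 km

γ = 1/√(1 − 0.991²) = 7.4704
Dilated lifetime: Δt = γτ₀ = 7.4704 × 5.06 μs = 37.800 μs
d = vΔt = 0.991c × 37.800 μs = 2.9710×10^8 m/s × 3.7800×10^-5 s = 11.2 km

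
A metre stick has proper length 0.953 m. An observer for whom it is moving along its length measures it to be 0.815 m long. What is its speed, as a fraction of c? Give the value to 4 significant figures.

γ = L₀/L = 0.953/0.815 = 1.16933
β = √(1 − 1/γ²) = 0.5183

β ≈ 0.5183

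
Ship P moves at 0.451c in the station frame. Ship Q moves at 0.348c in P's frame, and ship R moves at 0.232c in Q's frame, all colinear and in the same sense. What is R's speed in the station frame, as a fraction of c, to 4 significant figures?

Compose boost 2: (0.348 + 0.451)/(1 + 0.348×0.451) = 0.7990/1.15695 = 0.690610
Compose boost 3: (0.232 + 0.690610)/(1 + 0.232×0.690610) = 0.922610/1.16022 = 0.7952

u ≈ 0.7952c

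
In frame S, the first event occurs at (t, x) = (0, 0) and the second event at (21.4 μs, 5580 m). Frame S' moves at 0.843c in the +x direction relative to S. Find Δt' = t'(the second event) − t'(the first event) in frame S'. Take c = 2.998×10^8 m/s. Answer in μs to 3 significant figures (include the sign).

Δt' ≈ 10.6 μs

γ = 1/√(1 − 0.843²) = 1.8590
Δt' = γ(Δt − vΔx/c²) = 1.8590 × (21.4 μs − 0.843×5580 m / (2.998×10^8 m/s))
= 1.8590 × (5.7097 μs) = 10.6 μs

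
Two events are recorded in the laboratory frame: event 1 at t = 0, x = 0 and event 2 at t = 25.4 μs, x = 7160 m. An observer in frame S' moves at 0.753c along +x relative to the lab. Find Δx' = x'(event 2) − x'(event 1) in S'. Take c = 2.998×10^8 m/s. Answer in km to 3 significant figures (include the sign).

Δx' ≈ 2.17 km

γ = 1/√(1 − 0.753²) = 1.5197
Δx' = γ(Δx − vΔt) = 1.5197 × (7160 m − 0.753×(2.998×10^8 m/s)×25.4×10^-6 s)
= 1.5197 × (1426.0 m) = 2.17 km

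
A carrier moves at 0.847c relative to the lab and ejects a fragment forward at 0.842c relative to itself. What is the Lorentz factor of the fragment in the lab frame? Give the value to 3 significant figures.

γ ≈ 5.97

u_lab = (0.842 + 0.847)/(1 + 0.842×0.847) = 1.689/1.71317 = 0.985889
γ = 1/√(1 − 0.985889²) = 5.97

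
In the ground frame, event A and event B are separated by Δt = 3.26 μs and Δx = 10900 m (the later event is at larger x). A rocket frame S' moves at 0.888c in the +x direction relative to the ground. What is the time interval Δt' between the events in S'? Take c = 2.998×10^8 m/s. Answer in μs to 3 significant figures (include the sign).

Δt' ≈ -63.1 μs

γ = 1/√(1 − 0.888²) = 2.1747
Δt' = γ(Δt − vΔx/c²) = 2.1747 × (3.26 μs − 0.888×10900 m / (2.998×10^8 m/s))
= 2.1747 × (-29.026 μs) = -63.1 μs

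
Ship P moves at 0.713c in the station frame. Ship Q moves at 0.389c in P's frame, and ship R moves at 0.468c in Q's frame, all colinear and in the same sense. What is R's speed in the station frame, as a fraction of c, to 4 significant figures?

u ≈ 0.9480c

Compose boost 2: (0.389 + 0.713)/(1 + 0.389×0.713) = 1.102/1.27736 = 0.862719
Compose boost 3: (0.468 + 0.862719)/(1 + 0.468×0.862719) = 1.33072/1.40375 = 0.9480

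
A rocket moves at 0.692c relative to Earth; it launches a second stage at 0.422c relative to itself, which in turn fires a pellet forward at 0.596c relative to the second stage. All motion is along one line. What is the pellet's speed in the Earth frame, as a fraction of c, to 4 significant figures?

u ≈ 0.9632c

Compose boost 2: (0.422 + 0.692)/(1 + 0.422×0.692) = 1.114/1.29202 = 0.862213
Compose boost 3: (0.596 + 0.862213)/(1 + 0.596×0.862213) = 1.45821/1.51388 = 0.9632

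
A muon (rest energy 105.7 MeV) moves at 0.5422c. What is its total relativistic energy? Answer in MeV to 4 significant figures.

γ = 1/√(1 − 0.5422²) = 1.19012
E = γm₀c² = 1.19012 × 105.7 MeV = 125.8 MeV

E ≈ 125.8 MeV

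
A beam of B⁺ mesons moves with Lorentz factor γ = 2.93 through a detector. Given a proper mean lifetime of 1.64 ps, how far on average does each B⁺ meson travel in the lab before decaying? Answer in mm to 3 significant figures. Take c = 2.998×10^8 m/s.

β = √(1 − 1/γ²) = √(1 − 1/2.93²) = 0.93996
Dilated lifetime: Δt = γτ₀ = 2.93 × 1.64 ps = 4.8052 ps
d = vΔt = 0.93996c × 4.8052 ps = 2.8180×10^8 m/s × 4.8052×10^-12 s = 1.35 mm

d ≈ 1.35 mm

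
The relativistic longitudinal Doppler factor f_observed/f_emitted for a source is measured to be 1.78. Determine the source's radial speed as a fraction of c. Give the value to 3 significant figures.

β ≈ 0.520

f_obs/f_src = √((1+β)/(1−β)) = 1.78  ⇒  (1+β)/(1−β) = 3.1684
β = |1 − D²|/(1 + D²) = |1 − 3.1684|/(1 + 3.1684) = 0.520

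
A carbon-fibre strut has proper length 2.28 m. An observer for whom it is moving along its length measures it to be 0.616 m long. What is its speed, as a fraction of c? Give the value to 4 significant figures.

β ≈ 0.9628

γ = L₀/L = 2.28/0.616 = 3.70130
β = √(1 − 1/γ²) = 0.9628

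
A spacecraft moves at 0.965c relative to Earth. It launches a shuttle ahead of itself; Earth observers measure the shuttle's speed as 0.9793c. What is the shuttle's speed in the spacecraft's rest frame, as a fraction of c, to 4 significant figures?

Inverse velocity addition: u' = (u − v)/(1 − uv/c²)
= (0.9793 − 0.965)/(1 − 0.9793×0.965) = 0.01430/0.0549755 = 0.2601

u' ≈ 0.2601c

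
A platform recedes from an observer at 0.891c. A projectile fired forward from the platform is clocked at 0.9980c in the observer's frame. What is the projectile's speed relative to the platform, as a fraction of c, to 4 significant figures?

Inverse velocity addition: u' = (u − v)/(1 − uv/c²)
= (0.9980 − 0.891)/(1 − 0.9980×0.891) = 0.1070/0.110782 = 0.9659

u' ≈ 0.9659c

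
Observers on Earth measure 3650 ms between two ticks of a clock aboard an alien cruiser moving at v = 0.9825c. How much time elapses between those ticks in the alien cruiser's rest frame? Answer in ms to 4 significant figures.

γ = 1/√(1 − 0.9825²) = 5.36876
Proper time: τ₀ = Δt/γ = 3650/5.36876 = 679.9 ms

τ₀ ≈ 679.9 ms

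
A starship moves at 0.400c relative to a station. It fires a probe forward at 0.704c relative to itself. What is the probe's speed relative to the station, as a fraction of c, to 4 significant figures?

Relativistic velocity addition: u = (u' + v)/(1 + u'v/c²)
= (0.704 + 0.400)/(1 + 0.704×0.400) = 1.104/1.28160 = 0.8614

u ≈ 0.8614c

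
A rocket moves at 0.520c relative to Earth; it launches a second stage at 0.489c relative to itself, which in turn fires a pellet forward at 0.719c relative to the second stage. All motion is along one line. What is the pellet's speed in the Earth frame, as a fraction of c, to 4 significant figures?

u ≈ 0.9652c

Compose boost 2: (0.489 + 0.520)/(1 + 0.489×0.520) = 1.009/1.25428 = 0.804446
Compose boost 3: (0.719 + 0.804446)/(1 + 0.719×0.804446) = 1.52345/1.57840 = 0.9652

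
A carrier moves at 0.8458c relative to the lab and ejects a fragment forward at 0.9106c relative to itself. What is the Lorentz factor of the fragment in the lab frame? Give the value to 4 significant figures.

γ ≈ 8.028

u_lab = (0.9106 + 0.8458)/(1 + 0.9106×0.8458) = 1.7564/1.770185 = 0.9922124
γ = 1/√(1 − 0.9922124²) = 8.028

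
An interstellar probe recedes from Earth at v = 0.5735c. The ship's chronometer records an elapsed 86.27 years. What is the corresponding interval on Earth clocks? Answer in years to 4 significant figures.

γ = 1/√(1 − 0.5735²) = 1.22069
Time dilation: Δt = γτ₀ = 1.22069 × 86.27 years = 105.3 years

Δt ≈ 105.3 years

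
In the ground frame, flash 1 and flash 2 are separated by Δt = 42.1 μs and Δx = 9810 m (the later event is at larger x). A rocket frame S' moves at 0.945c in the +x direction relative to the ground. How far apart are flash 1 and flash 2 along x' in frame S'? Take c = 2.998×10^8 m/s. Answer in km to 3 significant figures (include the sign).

γ = 1/√(1 − 0.945²) = 3.0574
Δx' = γ(Δx − vΔt) = 3.0574 × (9810 m − 0.945×(2.998×10^8 m/s)×42.1×10^-6 s)
= 3.0574 × (-2117.4 m) = -6.47 km

Δx' ≈ -6.47 km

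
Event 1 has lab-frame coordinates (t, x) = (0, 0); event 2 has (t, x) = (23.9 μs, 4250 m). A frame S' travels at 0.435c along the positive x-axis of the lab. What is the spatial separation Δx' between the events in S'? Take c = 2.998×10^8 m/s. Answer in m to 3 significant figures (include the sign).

γ = 1/√(1 − 0.435²) = 1.1106
Δx' = γ(Δx − vΔt) = 1.1106 × (4250 m − 0.435×(2.998×10^8 m/s)×23.9×10^-6 s)
= 1.1106 × (1133.1 m) = 1260 m

Δx' ≈ 1260 m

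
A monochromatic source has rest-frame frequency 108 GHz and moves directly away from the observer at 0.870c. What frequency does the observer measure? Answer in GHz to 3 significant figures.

Relativistic Doppler: f_obs = f_src √((1−β)/(1+β))
= 108 × √(0.13000/1.8700) = 108 × 0.26366 = 28.5 GHz

f_obs ≈ 28.5 GHz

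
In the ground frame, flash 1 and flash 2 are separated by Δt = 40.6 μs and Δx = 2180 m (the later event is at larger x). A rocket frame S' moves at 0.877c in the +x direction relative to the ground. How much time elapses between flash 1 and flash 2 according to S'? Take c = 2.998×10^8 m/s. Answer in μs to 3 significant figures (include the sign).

Δt' ≈ 71.2 μs

γ = 1/√(1 − 0.877²) = 2.0812
Δt' = γ(Δt − vΔx/c²) = 2.0812 × (40.6 μs − 0.877×2180 m / (2.998×10^8 m/s))
= 2.0812 × (34.223 μs) = 71.2 μs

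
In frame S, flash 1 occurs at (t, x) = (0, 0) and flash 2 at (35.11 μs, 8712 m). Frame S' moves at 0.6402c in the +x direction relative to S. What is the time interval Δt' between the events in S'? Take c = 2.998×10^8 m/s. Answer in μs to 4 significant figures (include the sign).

γ = 1/√(1 − 0.6402²) = 1.30173
Δt' = γ(Δt − vΔx/c²) = 1.30173 × (35.11 μs − 0.6402×8712 m / (2.998×10^8 m/s))
= 1.30173 × (16.5062 μs) = 21.49 μs

Δt' ≈ 21.49 μs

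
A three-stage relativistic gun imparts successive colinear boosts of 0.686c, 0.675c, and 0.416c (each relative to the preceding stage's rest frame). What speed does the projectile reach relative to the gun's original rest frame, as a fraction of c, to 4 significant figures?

Compose boost 2: (0.675 + 0.686)/(1 + 0.675×0.686) = 1.361/1.46305 = 0.930248
Compose boost 3: (0.416 + 0.930248)/(1 + 0.416×0.930248) = 1.34625/1.38698 = 0.9706

u ≈ 0.9706c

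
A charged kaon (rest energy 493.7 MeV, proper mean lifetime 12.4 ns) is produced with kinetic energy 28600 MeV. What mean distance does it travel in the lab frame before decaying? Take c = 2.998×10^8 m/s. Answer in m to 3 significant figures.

d ≈ 219 m

γ = 1 + K/(m₀c²) = 1 + 28600/493.7 = 58.930
β = √(1 − 1/γ²) = 0.99986
Dilated lifetime: γτ₀ = 58.930 × 12.4 ns = 730.73 ns
d = βc·γτ₀ = 0.99986 × (2.998×10^8 m/s) × 7.3073×10^-7 s = 219 m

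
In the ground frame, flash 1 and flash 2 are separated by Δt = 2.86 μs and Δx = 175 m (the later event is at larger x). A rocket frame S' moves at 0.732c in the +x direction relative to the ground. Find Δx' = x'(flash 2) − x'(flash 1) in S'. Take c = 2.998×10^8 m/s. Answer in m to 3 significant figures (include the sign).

γ = 1/√(1 − 0.732²) = 1.4678
Δx' = γ(Δx − vΔt) = 1.4678 × (175 m − 0.732×(2.998×10^8 m/s)×2.86×10^-6 s)
= 1.4678 × (-452.64 m) = -664 m

Δx' ≈ -664 m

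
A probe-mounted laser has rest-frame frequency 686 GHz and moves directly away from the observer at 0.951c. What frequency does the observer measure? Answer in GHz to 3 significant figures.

Relativistic Doppler: f_obs = f_src √((1−β)/(1+β))
= 686 × √(0.049000/1.9510) = 686 × 0.15848 = 109 GHz

f_obs ≈ 109 GHz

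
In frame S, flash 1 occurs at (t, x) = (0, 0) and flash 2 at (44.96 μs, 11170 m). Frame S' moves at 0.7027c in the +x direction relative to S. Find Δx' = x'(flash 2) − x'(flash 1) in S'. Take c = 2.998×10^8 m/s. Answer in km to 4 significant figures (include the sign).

γ = 1/√(1 − 0.7027²) = 1.40551
Δx' = γ(Δx − vΔt) = 1.40551 × (11170 m − 0.7027×(2.998×10^8 m/s)×44.96×10^-6 s)
= 1.40551 × (1698.30 m) = 2.387 km

Δx' ≈ 2.387 km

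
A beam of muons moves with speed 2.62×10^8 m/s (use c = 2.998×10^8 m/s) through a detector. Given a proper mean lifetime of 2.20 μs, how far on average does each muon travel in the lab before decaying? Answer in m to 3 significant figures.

d ≈ 1190 m

β = v/c = 2.62×10^8 / 2.998×10^8 = 0.87392
γ = 1/√(1 − 0.87392²) = 2.0573
Dilated lifetime: Δt = γτ₀ = 2.0573 × 2.20 μs = 4.5260 μs
d = vΔt = 0.87392c × 4.5260 μs = 2.6200×10^8 m/s × 4.5260×10^-6 s = 1190 m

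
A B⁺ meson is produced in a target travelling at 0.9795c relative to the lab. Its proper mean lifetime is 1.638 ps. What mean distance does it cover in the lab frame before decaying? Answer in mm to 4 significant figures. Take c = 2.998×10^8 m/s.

γ = 1/√(1 − 0.9795²) = 4.96415
Dilated lifetime: Δt = γτ₀ = 4.96415 × 1.638 ps = 8.13129 ps
d = vΔt = 0.9795c × 8.13129 ps = 2.93654×10^8 m/s × 8.13129×10^-12 s = 2.388 mm

d ≈ 2.388 mm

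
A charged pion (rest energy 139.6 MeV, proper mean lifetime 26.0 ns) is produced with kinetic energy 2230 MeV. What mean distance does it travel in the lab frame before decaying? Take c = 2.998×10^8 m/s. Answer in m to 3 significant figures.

d ≈ 132 m

γ = 1 + K/(m₀c²) = 1 + 2230/139.6 = 16.974
β = √(1 − 1/γ²) = 0.99826
Dilated lifetime: γτ₀ = 16.974 × 26.0 ns = 441.33 ns
d = βc·γτ₀ = 0.99826 × (2.998×10^8 m/s) × 4.4133×10^-7 s = 132 m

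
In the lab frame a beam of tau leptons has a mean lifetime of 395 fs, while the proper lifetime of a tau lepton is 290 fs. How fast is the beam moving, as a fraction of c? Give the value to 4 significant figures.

γ = Δt/τ₀ = 395/290 = 1.36207
β = √(1 − 1/γ²) = √(1 − 1/1.36207²) = 0.6790

β ≈ 0.6790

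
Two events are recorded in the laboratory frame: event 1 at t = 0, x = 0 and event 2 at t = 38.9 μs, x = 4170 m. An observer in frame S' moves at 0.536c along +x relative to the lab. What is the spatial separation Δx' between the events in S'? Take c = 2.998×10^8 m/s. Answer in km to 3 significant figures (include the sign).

Δx' ≈ -2.46 km

γ = 1/√(1 − 0.536²) = 1.1845
Δx' = γ(Δx − vΔt) = 1.1845 × (4170 m − 0.536×(2.998×10^8 m/s)×38.9×10^-6 s)
= 1.1845 × (-2080.9 m) = -2.46 km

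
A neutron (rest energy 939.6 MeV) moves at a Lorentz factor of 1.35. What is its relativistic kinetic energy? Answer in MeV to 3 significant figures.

γ = 1.35 (given)
K = (γ − 1)m₀c² = (1.35 − 1) × 939.6 MeV = 0.35000 × 939.6 MeV = 329 MeV

K ≈ 329 MeV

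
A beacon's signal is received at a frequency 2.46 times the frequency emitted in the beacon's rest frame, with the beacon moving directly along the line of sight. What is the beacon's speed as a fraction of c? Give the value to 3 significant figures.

f_obs/f_src = √((1+β)/(1−β)) = 2.46  ⇒  (1+β)/(1−β) = 6.0516
β = |1 − D²|/(1 + D²) = |1 − 6.0516|/(1 + 6.0516) = 0.716

β ≈ 0.716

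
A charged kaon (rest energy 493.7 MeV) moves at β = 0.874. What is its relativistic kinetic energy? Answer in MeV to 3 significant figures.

γ = 1/√(1 − 0.874²) = 2.0579
K = (γ − 1)m₀c² = (2.0579 − 1) × 493.7 MeV = 1.0579 × 493.7 MeV = 522 MeV

K ≈ 522 MeV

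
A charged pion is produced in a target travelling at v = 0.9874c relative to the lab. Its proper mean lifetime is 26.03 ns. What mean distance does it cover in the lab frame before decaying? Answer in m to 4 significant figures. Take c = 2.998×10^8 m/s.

γ = 1/√(1 − 0.9874²) = 6.31935
Dilated lifetime: Δt = γτ₀ = 6.31935 × 26.03 ns = 164.493 ns
d = vΔt = 0.9874c × 164.493 ns = 2.96023×10^8 m/s × 1.64493×10^-7 s = 48.69 m

d ≈ 48.69 m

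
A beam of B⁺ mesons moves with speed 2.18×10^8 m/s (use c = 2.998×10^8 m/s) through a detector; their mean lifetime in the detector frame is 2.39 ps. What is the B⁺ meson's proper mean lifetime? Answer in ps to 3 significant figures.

β = v/c = 2.18×10^8 / 2.998×10^8 = 0.72715
γ = 1/√(1 − 0.72715²) = 1.4567
Proper time: τ₀ = Δt/γ = 2.39/1.4567 = 1.64 ps

τ₀ ≈ 1.64 ps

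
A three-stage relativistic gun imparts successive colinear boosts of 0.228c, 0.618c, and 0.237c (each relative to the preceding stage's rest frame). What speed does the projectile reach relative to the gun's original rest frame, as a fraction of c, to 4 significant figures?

Compose boost 2: (0.618 + 0.228)/(1 + 0.618×0.228) = 0.8460/1.14090 = 0.741517
Compose boost 3: (0.237 + 0.741517)/(1 + 0.237×0.741517) = 0.978517/1.17574 = 0.8323

u ≈ 0.8323c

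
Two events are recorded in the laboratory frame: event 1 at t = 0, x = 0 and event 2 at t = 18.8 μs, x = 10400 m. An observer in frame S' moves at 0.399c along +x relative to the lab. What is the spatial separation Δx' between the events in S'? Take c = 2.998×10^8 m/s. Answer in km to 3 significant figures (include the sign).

γ = 1/√(1 − 0.399²) = 1.0906
Δx' = γ(Δx − vΔt) = 1.0906 × (10400 m − 0.399×(2.998×10^8 m/s)×18.8×10^-6 s)
= 1.0906 × (8151.1 m) = 8.89 km

Δx' ≈ 8.89 km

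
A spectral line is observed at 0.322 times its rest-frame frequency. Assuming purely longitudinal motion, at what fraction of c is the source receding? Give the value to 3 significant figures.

f_obs/f_src = √((1−β)/(1+β)) = 0.322  ⇒  (1−β)/(1+β) = 0.10368
β = |1 − D²|/(1 + D²) = |1 − 0.10368|/(1 + 0.10368) = 0.812

β ≈ 0.812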